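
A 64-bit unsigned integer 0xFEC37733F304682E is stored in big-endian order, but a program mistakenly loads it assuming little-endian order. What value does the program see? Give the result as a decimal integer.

3343928165909644286

Stored big-endian, the bytes at ascending addresses are FE C3 77 33 F3 04 68 2E.
Read back as little-endian, the first byte is least significant, giving 0x2E6804F33377C3FE.
0x2E6804F33377C3FE = 3343928165909644286.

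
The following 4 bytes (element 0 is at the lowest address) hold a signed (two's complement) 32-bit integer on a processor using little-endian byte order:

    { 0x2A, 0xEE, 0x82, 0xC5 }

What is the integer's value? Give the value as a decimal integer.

Little-endian stores the least-significant byte at the lowest address.
Reassemble most-significant byte first: C5 82 EE 2A → 0xC582EE2A.
Top bit is set, so as a signed 32-bit value this is 0xC582EE2A − 2^32 = -981275094.

-981275094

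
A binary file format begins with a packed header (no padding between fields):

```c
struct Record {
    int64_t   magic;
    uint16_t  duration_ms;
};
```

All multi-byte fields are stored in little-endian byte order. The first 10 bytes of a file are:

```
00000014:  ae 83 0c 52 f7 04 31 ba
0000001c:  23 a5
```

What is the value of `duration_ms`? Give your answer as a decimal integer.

42275

`duration_ms` follows `magic` (8 bytes), so it starts at byte offset 8 and occupies 2 bytes.
Bytes at offsets 8..9: 23 A5.
In little-endian order the low byte comes first in memory.
Reassemble most-significant byte first: A5 23 → 0xA523.
0xA523 = 42275.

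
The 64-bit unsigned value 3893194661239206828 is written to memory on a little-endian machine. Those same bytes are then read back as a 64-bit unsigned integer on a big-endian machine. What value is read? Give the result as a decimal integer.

12408433853795338038

3893194661239206828 in 64-bit hexadecimal is 0x360767EAD89C33AC.
Stored little-endian, the bytes at ascending addresses are AC 33 9C D8 EA 67 07 36.
Read back as big-endian, the last byte is least significant, giving 0xAC339CD8EA670736.
0xAC339CD8EA670736 = 12408433853795338038.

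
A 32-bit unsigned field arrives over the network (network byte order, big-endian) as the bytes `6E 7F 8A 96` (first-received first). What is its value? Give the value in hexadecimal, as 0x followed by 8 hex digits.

0x6E7F8A96

Big-endian stores the most-significant byte at the lowest address.
The bytes are already most-significant first: 0x6E7F8A96.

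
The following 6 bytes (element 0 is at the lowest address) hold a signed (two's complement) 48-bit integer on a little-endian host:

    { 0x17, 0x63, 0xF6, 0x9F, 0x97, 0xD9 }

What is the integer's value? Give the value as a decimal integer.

Little-endian stores the least-significant byte at the lowest address.
Reassemble most-significant byte first: D9 97 9F F6 63 17 → 0xD9979FF66317.
Top bit is set, so as a signed 48-bit value this is 0xD9979FF66317 − 2^48 = -42229729697001.

-42229729697001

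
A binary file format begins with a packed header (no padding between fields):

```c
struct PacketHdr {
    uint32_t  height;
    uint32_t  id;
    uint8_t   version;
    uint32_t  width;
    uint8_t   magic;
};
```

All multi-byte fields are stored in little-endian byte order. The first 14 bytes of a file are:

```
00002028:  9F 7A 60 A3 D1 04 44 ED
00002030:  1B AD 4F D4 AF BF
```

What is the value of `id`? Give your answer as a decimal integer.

`id` follows `height` (4 bytes), so it starts at byte offset 4 and occupies 4 bytes.
Bytes at offsets 4..7: D1 04 44 ED.
In little-endian order the low byte comes first in memory.
Reassemble most-significant byte first: ED 44 04 D1 → 0xED4404D1.
0xED4404D1 = 3980657873.

3980657873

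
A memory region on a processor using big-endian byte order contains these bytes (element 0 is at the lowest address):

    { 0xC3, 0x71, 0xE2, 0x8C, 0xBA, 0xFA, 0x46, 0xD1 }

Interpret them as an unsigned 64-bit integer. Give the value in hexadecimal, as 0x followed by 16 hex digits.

0xC371E28CBAFA46D1

In big-endian order the high byte comes first in memory.
The bytes are already most-significant first: 0xC371E28CBAFA46D1.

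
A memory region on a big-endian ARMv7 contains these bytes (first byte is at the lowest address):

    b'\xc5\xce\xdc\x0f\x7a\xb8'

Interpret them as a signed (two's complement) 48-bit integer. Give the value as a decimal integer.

Big-endian: lowest address holds the most-significant byte.
The bytes are already most-significant first: 0xC5CEDC0F7AB8.
Top bit is set, so as a signed 48-bit value this is 0xC5CEDC0F7AB8 − 2^48 = -63982730773832.

-63982730773832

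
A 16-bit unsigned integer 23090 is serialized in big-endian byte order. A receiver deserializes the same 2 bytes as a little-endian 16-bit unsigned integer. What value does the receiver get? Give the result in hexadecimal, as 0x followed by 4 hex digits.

0x325A

23090 in 16-bit hexadecimal is 0x5A32.
Stored big-endian, the bytes at ascending addresses are 5A 32.
Read back as little-endian, the first byte is least significant, giving 0x325A.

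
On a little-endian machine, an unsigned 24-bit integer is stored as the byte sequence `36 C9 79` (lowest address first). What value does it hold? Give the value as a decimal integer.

7981366

In little-endian order the low byte comes first in memory.
Reassemble most-significant byte first: 79 C9 36 → 0x79C936.
0x79C936 = 7981366.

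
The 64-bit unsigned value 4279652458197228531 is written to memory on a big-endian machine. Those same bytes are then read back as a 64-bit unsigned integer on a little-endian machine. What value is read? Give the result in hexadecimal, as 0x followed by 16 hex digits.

4279652458197228531 in 64-bit hexadecimal is 0x3B64613C74F91BF3.
Stored big-endian, the bytes at ascending addresses are 3B 64 61 3C 74 F9 1B F3.
Read back as little-endian, the first byte is least significant, giving 0xF31BF9743C61643B.

0xF31BF9743C61643B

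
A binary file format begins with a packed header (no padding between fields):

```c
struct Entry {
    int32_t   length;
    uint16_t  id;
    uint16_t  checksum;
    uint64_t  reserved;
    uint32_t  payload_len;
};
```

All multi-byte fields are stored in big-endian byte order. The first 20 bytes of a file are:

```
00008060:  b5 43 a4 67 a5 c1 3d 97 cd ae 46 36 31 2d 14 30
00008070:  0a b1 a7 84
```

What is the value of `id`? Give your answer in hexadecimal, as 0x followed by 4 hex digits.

0xA5C1

`id` follows `length` (4 bytes), so it starts at byte offset 4 and occupies 2 bytes.
Bytes at offsets 4..5: A5 C1.
Big-endian: lowest address holds the most-significant byte.
The bytes are already most-significant first: 0xA5C1.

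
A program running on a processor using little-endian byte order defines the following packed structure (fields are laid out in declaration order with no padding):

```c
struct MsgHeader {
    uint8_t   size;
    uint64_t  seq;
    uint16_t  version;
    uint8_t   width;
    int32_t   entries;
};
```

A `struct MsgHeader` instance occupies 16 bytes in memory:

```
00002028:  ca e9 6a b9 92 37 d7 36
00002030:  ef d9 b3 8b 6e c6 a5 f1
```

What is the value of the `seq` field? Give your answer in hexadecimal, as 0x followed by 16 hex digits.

`seq` follows `size` (1 byte), so it starts at byte offset 1 and occupies 8 bytes.
Bytes at offsets 1..8: E9 6A B9 92 37 D7 36 EF.
In little-endian order the low byte comes first in memory.
Reassemble most-significant byte first: EF 36 D7 37 92 B9 6A E9 → 0xEF36D73792B96AE9.

0xEF36D73792B96AE9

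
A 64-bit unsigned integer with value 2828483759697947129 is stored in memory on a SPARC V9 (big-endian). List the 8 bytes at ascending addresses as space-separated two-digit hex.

2828483759697947129 in hexadecimal, padded to 64 bits, is 0x2740CAFE55C1E9F9.
Split into bytes (most-significant first): 27 40 CA FE 55 C1 E9 F9.
In big-endian order the high byte comes first in memory.
So the memory order matches the most-significant-first order: 27 40 CA FE 55 C1 E9 F9.

27 40 CA FE 55 C1 E9 F9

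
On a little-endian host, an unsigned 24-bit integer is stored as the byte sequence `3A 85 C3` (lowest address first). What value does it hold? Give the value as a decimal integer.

Little-endian: lowest address holds the least-significant byte.
Reassemble most-significant byte first: C3 85 3A → 0xC3853A.
0xC3853A = 12813626.

12813626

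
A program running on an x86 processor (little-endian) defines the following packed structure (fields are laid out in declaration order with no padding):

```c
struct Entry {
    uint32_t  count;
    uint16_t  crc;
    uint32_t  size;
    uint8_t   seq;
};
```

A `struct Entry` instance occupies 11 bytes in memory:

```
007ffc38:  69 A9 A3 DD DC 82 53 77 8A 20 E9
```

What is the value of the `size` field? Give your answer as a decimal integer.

`size` follows `count` (4 B), `crc` (2 B), so it starts at offset 4 + 2 = 6 and occupies 4 bytes.
Bytes at offsets 6..9: 53 77 8A 20.
Little-endian: lowest address holds the least-significant byte.
Reassemble most-significant byte first: 20 8A 77 53 → 0x208A7753.
0x208A7753 = 545945427.

545945427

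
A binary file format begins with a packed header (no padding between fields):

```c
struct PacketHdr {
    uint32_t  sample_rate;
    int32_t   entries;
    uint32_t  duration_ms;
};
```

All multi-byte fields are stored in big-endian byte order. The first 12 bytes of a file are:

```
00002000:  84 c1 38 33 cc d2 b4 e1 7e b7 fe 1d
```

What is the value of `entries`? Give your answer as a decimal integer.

-858606367

`entries` follows `sample_rate` (4 bytes), so it starts at byte offset 4 and occupies 4 bytes.
Bytes at offsets 4..7: CC D2 B4 E1.
Big-endian stores the most-significant byte at the lowest address.
The bytes are already most-significant first: 0xCCD2B4E1.
Top bit is set, so as a signed 32-bit value this is 0xCCD2B4E1 − 2^32 = -858606367.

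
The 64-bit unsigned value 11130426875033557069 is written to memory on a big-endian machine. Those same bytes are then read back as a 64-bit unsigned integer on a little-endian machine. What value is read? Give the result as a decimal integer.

11130426875033557069 in 64-bit hexadecimal is 0x9A77384574D6184D.
Stored big-endian, the bytes at ascending addresses are 9A 77 38 45 74 D6 18 4D.
Read back as little-endian, the first byte is least significant, giving 0x4D18D6744538779A.
0x4D18D6744538779A = 5555425935227385754.

5555425935227385754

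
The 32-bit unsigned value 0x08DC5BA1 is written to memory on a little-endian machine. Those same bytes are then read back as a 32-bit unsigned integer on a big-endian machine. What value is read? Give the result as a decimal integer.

2707151880

Stored little-endian, the bytes at ascending addresses are A1 5B DC 08.
Read back as big-endian, the last byte is least significant, giving 0xA15BDC08.
0xA15BDC08 = 2707151880.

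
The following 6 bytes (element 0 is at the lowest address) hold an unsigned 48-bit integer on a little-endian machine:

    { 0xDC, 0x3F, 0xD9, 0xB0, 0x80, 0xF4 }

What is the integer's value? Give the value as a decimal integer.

Little-endian: lowest address holds the least-significant byte.
Reassemble most-significant byte first: F4 80 B0 D9 3F DC → 0xF480B0D93FDC.
0xF480B0D93FDC = 268833560018908.

268833560018908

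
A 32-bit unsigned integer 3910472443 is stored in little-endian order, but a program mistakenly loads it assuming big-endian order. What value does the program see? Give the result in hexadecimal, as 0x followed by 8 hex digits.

0xFB1215E9

3910472443 in 32-bit hexadecimal is 0xE91512FB.
Stored little-endian, the bytes at ascending addresses are FB 12 15 E9.
Read back as big-endian, the last byte is least significant, giving 0xFB1215E9.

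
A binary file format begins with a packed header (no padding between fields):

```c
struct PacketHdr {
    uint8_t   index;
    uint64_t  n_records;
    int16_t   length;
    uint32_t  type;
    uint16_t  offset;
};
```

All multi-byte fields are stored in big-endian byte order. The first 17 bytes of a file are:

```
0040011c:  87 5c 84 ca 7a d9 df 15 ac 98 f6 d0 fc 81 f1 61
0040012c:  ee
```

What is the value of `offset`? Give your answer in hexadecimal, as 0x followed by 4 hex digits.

0x61EE

`offset` follows `index` (1 B), `n_records` (8 B), `length` (2 B), `type` (4 B), so it starts at offset 1 + 8 + 2 + 4 = 15 and occupies 2 bytes.
Bytes at offsets 15..16: 61 EE.
In big-endian order the high byte comes first in memory.
The bytes are already most-significant first: 0x61EE.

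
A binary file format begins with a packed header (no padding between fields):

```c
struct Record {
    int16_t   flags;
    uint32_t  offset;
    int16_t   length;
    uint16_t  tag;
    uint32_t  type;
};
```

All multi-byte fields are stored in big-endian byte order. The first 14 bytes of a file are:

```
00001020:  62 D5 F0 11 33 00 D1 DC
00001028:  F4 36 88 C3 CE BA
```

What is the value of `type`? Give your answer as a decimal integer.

`type` follows `flags` (2 B), `offset` (4 B), `length` (2 B), `tag` (2 B), so it starts at offset 2 + 4 + 2 + 2 = 10 and occupies 4 bytes.
Bytes at offsets 10..13: 88 C3 CE BA.
Big-endian stores the most-significant byte at the lowest address.
The bytes are already most-significant first: 0x88C3CEBA.
0x88C3CEBA = 2294533818.

2294533818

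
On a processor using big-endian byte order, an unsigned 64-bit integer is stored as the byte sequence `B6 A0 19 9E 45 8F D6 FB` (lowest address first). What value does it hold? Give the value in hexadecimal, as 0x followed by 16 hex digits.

In big-endian order the high byte comes first in memory.
The bytes are already most-significant first: 0xB6A0199E458FD6FB.

0xB6A0199E458FD6FB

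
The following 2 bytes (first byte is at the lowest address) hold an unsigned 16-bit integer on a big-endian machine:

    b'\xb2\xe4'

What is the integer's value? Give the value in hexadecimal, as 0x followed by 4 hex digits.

0xB2E4

Big-endian stores the most-significant byte at the lowest address.
The bytes are already most-significant first: 0xB2E4.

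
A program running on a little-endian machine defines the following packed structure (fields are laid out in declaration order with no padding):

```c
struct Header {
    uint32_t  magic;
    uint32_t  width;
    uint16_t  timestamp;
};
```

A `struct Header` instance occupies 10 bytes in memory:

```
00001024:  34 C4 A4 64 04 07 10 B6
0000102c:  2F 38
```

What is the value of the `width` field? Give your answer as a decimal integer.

3054503684

`width` follows `magic` (4 bytes), so it starts at byte offset 4 and occupies 4 bytes.
Bytes at offsets 4..7: 04 07 10 B6.
Little-endian: lowest address holds the least-significant byte.
Reassemble most-significant byte first: B6 10 07 04 → 0xB6100704.
0xB6100704 = 3054503684.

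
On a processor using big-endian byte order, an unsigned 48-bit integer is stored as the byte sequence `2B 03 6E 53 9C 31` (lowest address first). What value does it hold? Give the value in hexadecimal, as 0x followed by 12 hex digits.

Big-endian stores the most-significant byte at the lowest address.
The bytes are already most-significant first: 0x2B036E539C31.

0x2B036E539C31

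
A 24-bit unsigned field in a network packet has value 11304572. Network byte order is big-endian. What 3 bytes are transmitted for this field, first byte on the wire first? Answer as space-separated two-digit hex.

AC 7E 7C

11304572 in hexadecimal, padded to 24 bits, is 0xAC7E7C.
Split into bytes (most-significant first): AC 7E 7C.
Big-endian stores the most-significant byte at the lowest address.
So the memory order matches the most-significant-first order: AC 7E 7C.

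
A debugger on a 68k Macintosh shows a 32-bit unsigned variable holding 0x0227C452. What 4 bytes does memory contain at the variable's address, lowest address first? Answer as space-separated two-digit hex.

Split into bytes (most-significant first): 02 27 C4 52.
Big-endian stores the most-significant byte at the lowest address.
So the memory order matches the most-significant-first order: 02 27 C4 52.

02 27 C4 52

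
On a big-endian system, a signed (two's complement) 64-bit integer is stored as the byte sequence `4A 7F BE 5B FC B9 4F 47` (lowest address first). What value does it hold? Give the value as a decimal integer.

5368218583140224839

In big-endian order the high byte comes first in memory.
The bytes are already most-significant first: 0x4A7FBE5BFCB94F47.
0x4A7FBE5BFCB94F47 = 5368218583140224839.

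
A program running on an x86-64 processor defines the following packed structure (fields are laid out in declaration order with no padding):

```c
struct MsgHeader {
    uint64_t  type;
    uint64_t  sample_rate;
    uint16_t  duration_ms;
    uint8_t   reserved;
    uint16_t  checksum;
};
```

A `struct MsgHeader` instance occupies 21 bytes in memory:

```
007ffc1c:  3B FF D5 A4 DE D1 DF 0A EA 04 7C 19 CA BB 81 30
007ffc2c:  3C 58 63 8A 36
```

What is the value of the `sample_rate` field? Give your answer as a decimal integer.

3495281262501561578

`sample_rate` follows `type` (8 bytes), so it starts at byte offset 8 and occupies 8 bytes.
Bytes at offsets 8..15: EA 04 7C 19 CA BB 81 30.
In little-endian order the low byte comes first in memory.
Reassemble most-significant byte first: 30 81 BB CA 19 7C 04 EA → 0x3081BBCA197C04EA.
0x3081BBCA197C04EA = 3495281262501561578.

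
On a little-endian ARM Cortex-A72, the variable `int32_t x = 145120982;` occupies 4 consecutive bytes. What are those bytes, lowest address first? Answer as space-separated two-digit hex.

D6 5E A6 08

145120982 in hexadecimal, padded to 32 bits, is 0x08A65ED6.
Split into bytes (most-significant first): 08 A6 5E D6.
Little-endian stores the least-significant byte at the lowest address.
So at ascending addresses the bytes are D6 5E A6 08.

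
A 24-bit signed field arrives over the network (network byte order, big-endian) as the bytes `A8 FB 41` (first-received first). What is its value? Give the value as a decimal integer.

-5702847

Big-endian stores the most-significant byte at the lowest address.
The bytes are already most-significant first: 0xA8FB41.
Top bit is set, so as a signed 24-bit value this is 0xA8FB41 − 2^24 = -5702847.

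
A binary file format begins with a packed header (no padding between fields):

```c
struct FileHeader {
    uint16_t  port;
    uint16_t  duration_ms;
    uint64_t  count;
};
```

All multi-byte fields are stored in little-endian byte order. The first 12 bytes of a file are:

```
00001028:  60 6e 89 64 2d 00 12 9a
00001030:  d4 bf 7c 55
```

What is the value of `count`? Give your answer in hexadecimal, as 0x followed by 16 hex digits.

`count` follows `port` (2 B), `duration_ms` (2 B), so it starts at offset 2 + 2 = 4 and occupies 8 bytes.
Bytes at offsets 4..11: 2D 00 12 9A D4 BF 7C 55.
Little-endian stores the least-significant byte at the lowest address.
Reassemble most-significant byte first: 55 7C BF D4 9A 12 00 2D → 0x557CBFD49A12002D.

0x557CBFD49A12002D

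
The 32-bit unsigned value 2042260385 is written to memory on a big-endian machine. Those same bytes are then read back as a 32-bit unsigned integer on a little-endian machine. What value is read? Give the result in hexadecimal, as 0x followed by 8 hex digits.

0xA16BBA79

2042260385 in 32-bit hexadecimal is 0x79BA6BA1.
Stored big-endian, the bytes at ascending addresses are 79 BA 6B A1.
Read back as little-endian, the first byte is least significant, giving 0xA16BBA79.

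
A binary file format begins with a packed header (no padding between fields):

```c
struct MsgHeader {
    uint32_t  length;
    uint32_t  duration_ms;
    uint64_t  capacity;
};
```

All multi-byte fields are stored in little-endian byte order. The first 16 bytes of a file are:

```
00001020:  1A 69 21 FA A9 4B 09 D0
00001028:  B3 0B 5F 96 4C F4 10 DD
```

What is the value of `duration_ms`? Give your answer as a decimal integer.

`duration_ms` follows `length` (4 bytes), so it starts at byte offset 4 and occupies 4 bytes.
Bytes at offsets 4..7: A9 4B 09 D0.
Little-endian: lowest address holds the least-significant byte.
Reassemble most-significant byte first: D0 09 4B A9 → 0xD0094BA9.
0xD0094BA9 = 3490270121.

3490270121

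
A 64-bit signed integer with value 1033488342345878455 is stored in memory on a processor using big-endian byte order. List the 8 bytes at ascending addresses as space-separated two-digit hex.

1033488342345878455 in hexadecimal, padded to 64 bits, is 0x0E57B02BF5088BB7.
Split into bytes (most-significant first): 0E 57 B0 2B F5 08 8B B7.
Big-endian stores the most-significant byte at the lowest address.
So the memory order matches the most-significant-first order: 0E 57 B0 2B F5 08 8B B7.

0E 57 B0 2B F5 08 8B B7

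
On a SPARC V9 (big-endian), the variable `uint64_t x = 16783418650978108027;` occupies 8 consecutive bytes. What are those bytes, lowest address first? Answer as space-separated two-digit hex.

E8 EA AE 57 38 37 42 7B

16783418650978108027 in hexadecimal, padded to 64 bits, is 0xE8EAAE573837427B.
Split into bytes (most-significant first): E8 EA AE 57 38 37 42 7B.
Big-endian stores the most-significant byte at the lowest address.
So the memory order matches the most-significant-first order: E8 EA AE 57 38 37 42 7B.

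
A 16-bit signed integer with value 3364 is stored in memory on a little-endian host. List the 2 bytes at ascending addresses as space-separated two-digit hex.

24 0D

3364 in hexadecimal, padded to 16 bits, is 0x0D24.
Split into bytes (most-significant first): 0D 24.
Little-endian stores the least-significant byte at the lowest address.
So at ascending addresses the bytes are 24 0D.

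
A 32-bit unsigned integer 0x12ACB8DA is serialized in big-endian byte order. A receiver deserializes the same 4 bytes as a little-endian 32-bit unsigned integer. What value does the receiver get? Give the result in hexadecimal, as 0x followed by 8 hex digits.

Stored big-endian, the bytes at ascending addresses are 12 AC B8 DA.
Read back as little-endian, the first byte is least significant, giving 0xDAB8AC12.

0xDAB8AC12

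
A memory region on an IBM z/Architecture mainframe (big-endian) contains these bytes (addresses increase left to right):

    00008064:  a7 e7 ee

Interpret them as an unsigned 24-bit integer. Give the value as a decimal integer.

Big-endian stores the most-significant byte at the lowest address.
The bytes are already most-significant first: 0xA7E7EE.
0xA7E7EE = 11003886.

11003886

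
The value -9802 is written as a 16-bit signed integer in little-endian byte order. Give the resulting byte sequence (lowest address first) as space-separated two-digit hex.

B6 D9

Two's complement of -9802 in 16 bits: 9802 = 0x264A; invert → 0xD9B5; add 1 → 0xD9B6.
Split into bytes (most-significant first): D9 B6.
Little-endian stores the least-significant byte at the lowest address.
So at ascending addresses the bytes are B6 D9.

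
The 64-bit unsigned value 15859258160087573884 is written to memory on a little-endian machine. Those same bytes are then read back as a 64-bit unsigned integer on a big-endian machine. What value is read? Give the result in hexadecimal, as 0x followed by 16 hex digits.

15859258160087573884 in 64-bit hexadecimal is 0xDC176745493C257C.
Stored little-endian, the bytes at ascending addresses are 7C 25 3C 49 45 67 17 DC.
Read back as big-endian, the last byte is least significant, giving 0x7C253C49456717DC.

0x7C253C49456717DC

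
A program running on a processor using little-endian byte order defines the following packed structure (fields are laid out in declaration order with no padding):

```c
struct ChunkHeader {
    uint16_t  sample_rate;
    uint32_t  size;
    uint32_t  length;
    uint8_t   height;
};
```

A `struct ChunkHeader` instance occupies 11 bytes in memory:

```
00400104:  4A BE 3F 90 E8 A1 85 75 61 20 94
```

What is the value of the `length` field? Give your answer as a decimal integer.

`length` follows `sample_rate` (2 B), `size` (4 B), so it starts at offset 2 + 4 = 6 and occupies 4 bytes.
Bytes at offsets 6..9: 85 75 61 20.
Little-endian stores the least-significant byte at the lowest address.
Reassemble most-significant byte first: 20 61 75 85 → 0x20617585.
0x20617585 = 543257989.

543257989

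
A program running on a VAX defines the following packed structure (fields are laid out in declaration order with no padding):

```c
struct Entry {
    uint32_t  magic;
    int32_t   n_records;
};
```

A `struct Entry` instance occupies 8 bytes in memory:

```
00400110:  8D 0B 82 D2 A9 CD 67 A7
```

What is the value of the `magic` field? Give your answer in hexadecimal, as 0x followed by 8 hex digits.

`magic` is the first field, at byte offset 0, occupying 4 bytes.
Bytes at offsets 0..3: 8D 0B 82 D2.
Little-endian stores the least-significant byte at the lowest address.
Reassemble most-significant byte first: D2 82 0B 8D → 0xD2820B8D.

0xD2820B8D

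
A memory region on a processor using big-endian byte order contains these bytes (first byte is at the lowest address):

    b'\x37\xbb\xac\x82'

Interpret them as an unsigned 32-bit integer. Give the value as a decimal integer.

Big-endian: lowest address holds the most-significant byte.
The bytes are already most-significant first: 0x37BBAC82.
0x37BBAC82 = 935046274.

935046274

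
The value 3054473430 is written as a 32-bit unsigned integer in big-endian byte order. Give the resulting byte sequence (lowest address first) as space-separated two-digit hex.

B6 0F 90 D6

3054473430 in hexadecimal, padded to 32 bits, is 0xB60F90D6.
Split into bytes (most-significant first): B6 0F 90 D6.
In big-endian order the high byte comes first in memory.
So the memory order matches the most-significant-first order: B6 0F 90 D6.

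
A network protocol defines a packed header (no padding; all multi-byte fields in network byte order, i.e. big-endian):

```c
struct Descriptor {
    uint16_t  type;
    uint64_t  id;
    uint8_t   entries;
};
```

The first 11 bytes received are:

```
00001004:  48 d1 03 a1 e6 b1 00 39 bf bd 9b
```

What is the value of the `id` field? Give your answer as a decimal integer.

`id` follows `type` (2 bytes), so it starts at byte offset 2 and occupies 8 bytes.
Bytes at offsets 2..9: 03 A1 E6 B1 00 39 BF BD.
Big-endian stores the most-significant byte at the lowest address.
The bytes are already most-significant first: 0x03A1E6B10039BFBD.
0x03A1E6B10039BFBD = 261743901251583933.

261743901251583933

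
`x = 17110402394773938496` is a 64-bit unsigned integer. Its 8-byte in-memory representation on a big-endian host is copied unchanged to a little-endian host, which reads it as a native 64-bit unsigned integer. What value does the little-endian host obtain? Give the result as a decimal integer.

17110402394773938496 in 64-bit hexadecimal is 0xED745C52C07E6140.
Stored big-endian, the bytes at ascending addresses are ED 74 5C 52 C0 7E 61 40.
Read back as little-endian, the first byte is least significant, giving 0x40617EC0525C74ED.
0x40617EC0525C74ED = 4639128455648933101.

4639128455648933101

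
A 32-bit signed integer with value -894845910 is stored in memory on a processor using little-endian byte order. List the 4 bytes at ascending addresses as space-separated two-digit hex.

2A BC A9 CA

Two's complement of -894845910 in 32 bits: 894845910 = 0x355643D6; invert → 0xCAA9BC29; add 1 → 0xCAA9BC2A.
Split into bytes (most-significant first): CA A9 BC 2A.
Little-endian stores the least-significant byte at the lowest address.
So at ascending addresses the bytes are 2A BC A9 CA.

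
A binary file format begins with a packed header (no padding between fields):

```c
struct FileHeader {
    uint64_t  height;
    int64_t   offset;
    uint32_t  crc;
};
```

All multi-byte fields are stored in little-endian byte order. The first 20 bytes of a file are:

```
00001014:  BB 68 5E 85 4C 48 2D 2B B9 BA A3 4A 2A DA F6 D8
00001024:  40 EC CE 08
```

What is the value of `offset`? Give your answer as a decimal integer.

-2812821042070570311

`offset` follows `height` (8 bytes), so it starts at byte offset 8 and occupies 8 bytes.
Bytes at offsets 8..15: B9 BA A3 4A 2A DA F6 D8.
In little-endian order the low byte comes first in memory.
Reassemble most-significant byte first: D8 F6 DA 2A 4A A3 BA B9 → 0xD8F6DA2A4AA3BAB9.
Top bit is set, so as a signed 64-bit value this is 0xD8F6DA2A4AA3BAB9 − 2^64 = -2812821042070570311.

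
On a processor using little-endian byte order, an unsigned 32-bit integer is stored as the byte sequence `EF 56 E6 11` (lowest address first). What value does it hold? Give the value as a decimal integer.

In little-endian order the low byte comes first in memory.
Reassemble most-significant byte first: 11 E6 56 EF → 0x11E656EF.
0x11E656EF = 300308207.

300308207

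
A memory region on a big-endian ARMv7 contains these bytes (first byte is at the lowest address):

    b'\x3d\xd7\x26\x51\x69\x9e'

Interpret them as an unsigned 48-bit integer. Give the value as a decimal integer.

Big-endian: lowest address holds the most-significant byte.
The bytes are already most-significant first: 0x3DD72651699E.
0x3DD72651699E = 67994270132638.

67994270132638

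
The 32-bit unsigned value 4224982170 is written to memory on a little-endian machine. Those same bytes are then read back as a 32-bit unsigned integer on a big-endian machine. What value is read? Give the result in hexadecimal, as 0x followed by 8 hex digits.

0x9A1CD4FB

4224982170 in 32-bit hexadecimal is 0xFBD41C9A.
Stored little-endian, the bytes at ascending addresses are 9A 1C D4 FB.
Read back as big-endian, the last byte is least significant, giving 0x9A1CD4FB.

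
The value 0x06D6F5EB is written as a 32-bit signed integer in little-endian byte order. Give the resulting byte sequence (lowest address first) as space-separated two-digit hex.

EB F5 D6 06

Split into bytes (most-significant first): 06 D6 F5 EB.
Little-endian: lowest address holds the least-significant byte.
So at ascending addresses the bytes are EB F5 D6 06.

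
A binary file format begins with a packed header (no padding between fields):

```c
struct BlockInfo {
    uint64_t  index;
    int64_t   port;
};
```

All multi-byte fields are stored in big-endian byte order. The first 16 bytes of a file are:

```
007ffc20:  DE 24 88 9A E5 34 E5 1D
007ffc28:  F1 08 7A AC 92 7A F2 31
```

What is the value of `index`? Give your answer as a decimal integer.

`index` is the first field, at byte offset 0, occupying 8 bytes.
Bytes at offsets 0..7: DE 24 88 9A E5 34 E5 1D.
Big-endian stores the most-significant byte at the lowest address.
The bytes are already most-significant first: 0xDE24889AE534E51D.
0xDE24889AE534E51D = 16007069174433375517.

16007069174433375517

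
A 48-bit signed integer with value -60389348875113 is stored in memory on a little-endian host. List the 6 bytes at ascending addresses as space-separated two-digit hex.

97 E4 4F 82 13 C9

Two's complement of -60389348875113 in 48 bits: 60389348875113 = 0x36EC7DB01B69; invert → 0xC913824FE496; add 1 → 0xC913824FE497.
Split into bytes (most-significant first): C9 13 82 4F E4 97.
Little-endian stores the least-significant byte at the lowest address.
So at ascending addresses the bytes are 97 E4 4F 82 13 C9.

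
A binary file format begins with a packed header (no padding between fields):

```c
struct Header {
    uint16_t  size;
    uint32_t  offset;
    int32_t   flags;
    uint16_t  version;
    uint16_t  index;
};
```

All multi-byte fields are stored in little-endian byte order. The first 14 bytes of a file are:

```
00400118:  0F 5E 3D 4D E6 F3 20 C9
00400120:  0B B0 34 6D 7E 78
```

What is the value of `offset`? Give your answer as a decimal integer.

`offset` follows `size` (2 bytes), so it starts at byte offset 2 and occupies 4 bytes.
Bytes at offsets 2..5: 3D 4D E6 F3.
Little-endian stores the least-significant byte at the lowest address.
Reassemble most-significant byte first: F3 E6 4D 3D → 0xF3E64D3D.
0xF3E64D3D = 4091956541.

4091956541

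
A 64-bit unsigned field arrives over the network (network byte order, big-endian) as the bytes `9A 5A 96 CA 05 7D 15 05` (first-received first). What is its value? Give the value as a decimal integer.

11122368024164504837

Big-endian: lowest address holds the most-significant byte.
The bytes are already most-significant first: 0x9A5A96CA057D1505.
0x9A5A96CA057D1505 = 11122368024164504837.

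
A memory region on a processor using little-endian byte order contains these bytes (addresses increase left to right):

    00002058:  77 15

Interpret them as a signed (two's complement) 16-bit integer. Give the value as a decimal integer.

Little-endian: lowest address holds the least-significant byte.
Reassemble most-significant byte first: 15 77 → 0x1577.
0x1577 = 5495.

5495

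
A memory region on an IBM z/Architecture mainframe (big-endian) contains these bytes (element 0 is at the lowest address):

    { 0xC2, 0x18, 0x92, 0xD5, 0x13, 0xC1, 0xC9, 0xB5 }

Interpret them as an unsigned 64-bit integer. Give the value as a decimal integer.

In big-endian order the high byte comes first in memory.
The bytes are already most-significant first: 0xC21892D513C1C9B5.
0xC21892D513C1C9B5 = 13986090086656231861.

13986090086656231861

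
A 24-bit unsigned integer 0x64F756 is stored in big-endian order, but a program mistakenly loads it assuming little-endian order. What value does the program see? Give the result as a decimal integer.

Stored big-endian, the bytes at ascending addresses are 64 F7 56.
Read back as little-endian, the first byte is least significant, giving 0x56F764.
0x56F764 = 5699428.

5699428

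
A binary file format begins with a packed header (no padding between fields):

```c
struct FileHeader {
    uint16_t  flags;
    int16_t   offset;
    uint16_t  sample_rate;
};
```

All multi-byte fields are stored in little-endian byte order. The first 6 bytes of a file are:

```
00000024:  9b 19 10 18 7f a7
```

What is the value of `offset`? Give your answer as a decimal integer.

6160

`offset` follows `flags` (2 bytes), so it starts at byte offset 2 and occupies 2 bytes.
Bytes at offsets 2..3: 10 18.
Little-endian stores the least-significant byte at the lowest address.
Reassemble most-significant byte first: 18 10 → 0x1810.
0x1810 = 6160.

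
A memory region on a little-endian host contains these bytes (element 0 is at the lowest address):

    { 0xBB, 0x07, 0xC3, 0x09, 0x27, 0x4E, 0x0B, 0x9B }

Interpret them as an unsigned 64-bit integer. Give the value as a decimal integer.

In little-endian order the low byte comes first in memory.
Reassemble most-significant byte first: 9B 0B 4E 27 09 C3 07 BB → 0x9B0B4E2709C307BB.
0x9B0B4E2709C307BB = 11172109230197114811.

11172109230197114811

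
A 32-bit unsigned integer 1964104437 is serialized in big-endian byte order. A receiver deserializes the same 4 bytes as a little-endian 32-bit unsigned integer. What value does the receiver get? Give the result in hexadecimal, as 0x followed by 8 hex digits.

0xF5DA1175

1964104437 in 32-bit hexadecimal is 0x7511DAF5.
Stored big-endian, the bytes at ascending addresses are 75 11 DA F5.
Read back as little-endian, the first byte is least significant, giving 0xF5DA1175.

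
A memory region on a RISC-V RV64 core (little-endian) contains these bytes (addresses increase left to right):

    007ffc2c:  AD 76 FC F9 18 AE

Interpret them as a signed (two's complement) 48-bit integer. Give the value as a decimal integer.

-90052680190291

Little-endian: lowest address holds the least-significant byte.
Reassemble most-significant byte first: AE 18 F9 FC 76 AD → 0xAE18F9FC76AD.
Top bit is set, so as a signed 48-bit value this is 0xAE18F9FC76AD − 2^48 = -90052680190291.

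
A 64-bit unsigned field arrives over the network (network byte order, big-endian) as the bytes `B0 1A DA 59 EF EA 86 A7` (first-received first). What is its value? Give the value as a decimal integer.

12689694979881862823

Big-endian: lowest address holds the most-significant byte.
The bytes are already most-significant first: 0xB01ADA59EFEA86A7.
0xB01ADA59EFEA86A7 = 12689694979881862823.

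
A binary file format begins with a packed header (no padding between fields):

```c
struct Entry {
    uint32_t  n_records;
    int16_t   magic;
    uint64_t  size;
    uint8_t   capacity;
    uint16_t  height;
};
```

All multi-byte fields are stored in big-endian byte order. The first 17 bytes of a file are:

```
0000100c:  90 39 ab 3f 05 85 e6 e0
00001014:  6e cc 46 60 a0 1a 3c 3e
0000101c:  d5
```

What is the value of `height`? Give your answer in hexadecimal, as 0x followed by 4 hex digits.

0x3ED5

`height` follows `n_records` (4 B), `magic` (2 B), `size` (8 B), `capacity` (1 B), so it starts at offset 4 + 2 + 8 + 1 = 15 and occupies 2 bytes.
Bytes at offsets 15..16: 3E D5.
Big-endian stores the most-significant byte at the lowest address.
The bytes are already most-significant first: 0x3ED5.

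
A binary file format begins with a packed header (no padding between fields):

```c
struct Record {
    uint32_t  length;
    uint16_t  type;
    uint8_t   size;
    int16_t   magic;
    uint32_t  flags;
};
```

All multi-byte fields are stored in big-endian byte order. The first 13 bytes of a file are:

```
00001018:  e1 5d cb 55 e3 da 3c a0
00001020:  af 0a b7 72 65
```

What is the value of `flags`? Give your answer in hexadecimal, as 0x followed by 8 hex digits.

0x0AB77265

`flags` follows `length` (4 B), `type` (2 B), `size` (1 B), `magic` (2 B), so it starts at offset 4 + 2 + 1 + 2 = 9 and occupies 4 bytes.
Bytes at offsets 9..12: 0A B7 72 65.
In big-endian order the high byte comes first in memory.
The bytes are already most-significant first: 0x0AB77265.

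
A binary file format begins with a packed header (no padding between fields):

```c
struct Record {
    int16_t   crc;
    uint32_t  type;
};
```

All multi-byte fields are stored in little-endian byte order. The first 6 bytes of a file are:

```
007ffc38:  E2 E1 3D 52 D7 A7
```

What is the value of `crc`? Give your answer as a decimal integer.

-7710

`crc` is the first field, at byte offset 0, occupying 2 bytes.
Bytes at offsets 0..1: E2 E1.
Little-endian: lowest address holds the least-significant byte.
Reassemble most-significant byte first: E1 E2 → 0xE1E2.
Top bit is set, so as a signed 16-bit value this is 0xE1E2 − 2^16 = -7710.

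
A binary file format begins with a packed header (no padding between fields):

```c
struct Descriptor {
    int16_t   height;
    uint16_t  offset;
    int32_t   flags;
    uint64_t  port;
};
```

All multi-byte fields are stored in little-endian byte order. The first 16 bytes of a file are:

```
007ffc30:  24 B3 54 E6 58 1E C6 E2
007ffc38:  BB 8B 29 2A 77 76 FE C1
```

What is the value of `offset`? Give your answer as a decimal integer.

`offset` follows `height` (2 bytes), so it starts at byte offset 2 and occupies 2 bytes.
Bytes at offsets 2..3: 54 E6.
In little-endian order the low byte comes first in memory.
Reassemble most-significant byte first: E6 54 → 0xE654.
0xE654 = 58964.

58964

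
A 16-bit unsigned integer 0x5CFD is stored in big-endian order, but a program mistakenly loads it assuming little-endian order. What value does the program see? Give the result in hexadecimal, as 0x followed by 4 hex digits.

Stored big-endian, the bytes at ascending addresses are 5C FD.
Read back as little-endian, the first byte is least significant, giving 0xFD5C.

0xFD5C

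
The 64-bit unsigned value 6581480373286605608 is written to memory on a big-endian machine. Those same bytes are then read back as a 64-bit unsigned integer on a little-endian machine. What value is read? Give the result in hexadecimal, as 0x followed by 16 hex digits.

6581480373286605608 in 64-bit hexadecimal is 0x5B561D8781F41328.
Stored big-endian, the bytes at ascending addresses are 5B 56 1D 87 81 F4 13 28.
Read back as little-endian, the first byte is least significant, giving 0x2813F481871D565B.

0x2813F481871D565B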